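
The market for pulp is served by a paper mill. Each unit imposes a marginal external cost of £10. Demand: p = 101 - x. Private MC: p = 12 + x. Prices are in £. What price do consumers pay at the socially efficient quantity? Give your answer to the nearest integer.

P = £62

Social marginal cost = private MC + MEC = 22 + x.
Set SMC = demand: 22 + x = 101 - x → x* = 39.5000.
Consumer price on the demand curve at x*: 101 − 1×39.5000 = 61.5000.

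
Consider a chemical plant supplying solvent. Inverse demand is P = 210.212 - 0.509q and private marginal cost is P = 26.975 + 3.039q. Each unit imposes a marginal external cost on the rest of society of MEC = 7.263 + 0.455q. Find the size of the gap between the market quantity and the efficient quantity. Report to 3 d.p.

7.685 units

Market equilibrium (private): 26.975 + 3.039q = 210.212 - 0.509q → q_m = 51.6452.
Social marginal cost = private MC + MEC = 34.238 + 3.494q.
Set SMC = demand: 34.238 + 3.494q = 210.212 - 0.509q → q* = 43.9605.
Gap = |51.6452 − 43.9605| = 7.6847.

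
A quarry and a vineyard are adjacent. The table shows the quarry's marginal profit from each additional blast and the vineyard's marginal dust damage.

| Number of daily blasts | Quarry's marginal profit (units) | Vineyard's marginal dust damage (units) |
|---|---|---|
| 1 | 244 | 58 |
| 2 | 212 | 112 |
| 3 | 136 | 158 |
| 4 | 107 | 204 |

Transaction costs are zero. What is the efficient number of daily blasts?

2

Bargaining reaches the level where marginal profit last exceeds marginal dust damage.
That holds through level 2 (212 ≥ 112) but not at 3 (136 < 158).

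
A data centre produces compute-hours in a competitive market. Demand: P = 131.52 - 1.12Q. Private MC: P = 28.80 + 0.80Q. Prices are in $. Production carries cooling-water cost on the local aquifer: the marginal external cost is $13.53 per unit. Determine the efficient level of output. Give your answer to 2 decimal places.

Social marginal cost = private MC + MEC = 42.33 + 0.80Q.
Set SMC = demand: 42.33 + 0.80Q = 131.52 - 1.12Q → Q* = 46.4531.

Q* = 46.45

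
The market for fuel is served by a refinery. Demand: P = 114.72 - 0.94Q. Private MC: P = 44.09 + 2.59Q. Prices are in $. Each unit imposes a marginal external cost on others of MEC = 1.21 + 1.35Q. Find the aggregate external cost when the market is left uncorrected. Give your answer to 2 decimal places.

Market equilibrium (private): 44.09 + 2.59Q = 114.72 - 0.94Q → Q_m = 20.0085.
Total external cost = ∫₀^{Q_m} (1.21 + 1.35Q) dQ = 1.21×20.0085 + ½×1.35×20.0085² = 294.4398.

$294.44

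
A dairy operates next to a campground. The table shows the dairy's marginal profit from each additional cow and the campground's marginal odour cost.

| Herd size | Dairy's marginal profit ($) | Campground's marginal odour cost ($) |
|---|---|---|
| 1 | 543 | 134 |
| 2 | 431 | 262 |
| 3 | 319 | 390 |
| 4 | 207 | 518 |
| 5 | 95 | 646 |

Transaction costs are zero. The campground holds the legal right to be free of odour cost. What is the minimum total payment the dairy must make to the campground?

Efficient level: marginal profit ≥ marginal odour cost through level 2, so k* = 2.
With the campground holding the right, the dairy must at least compensate total damage at k*: 134 + 262 = 396.

$396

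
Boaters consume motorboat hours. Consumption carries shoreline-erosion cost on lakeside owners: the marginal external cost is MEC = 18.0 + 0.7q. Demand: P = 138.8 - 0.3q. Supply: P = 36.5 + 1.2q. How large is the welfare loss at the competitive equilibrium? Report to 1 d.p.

DWL = 982.2

Market equilibrium (private): 36.5 + 1.2q = 138.8 - 0.3q → q_m = 68.2000.
Social marginal benefit = demand − MEC = 120.8 - q.
Set SMB = MC: 120.8 - q = 36.5 + 1.2q → q* = 38.3182.
Between q* and q_m the wedge MC − SMB runs linearly from 0 to MEC(q_m), so the loss is a triangle.
DWL = ½ × 29.8818 × 65.7400 = 982.2148.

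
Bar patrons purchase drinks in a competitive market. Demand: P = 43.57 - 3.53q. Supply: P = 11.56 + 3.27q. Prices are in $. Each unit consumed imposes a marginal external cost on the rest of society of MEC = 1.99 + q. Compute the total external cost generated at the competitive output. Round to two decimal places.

$20.45

Market equilibrium (private): 11.56 + 3.27q = 43.57 - 3.53q → q_m = 4.7074.
Total external cost = ∫₀^{q_m} (1.99 + 1.00q) dq = 1.99×4.7074 + ½×1.00×4.7074² = 20.4475.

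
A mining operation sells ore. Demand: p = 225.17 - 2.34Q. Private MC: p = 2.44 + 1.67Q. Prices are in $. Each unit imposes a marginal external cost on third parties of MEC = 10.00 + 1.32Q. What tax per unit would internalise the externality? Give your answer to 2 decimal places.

Social marginal cost = private MC + MEC = 12.44 + 2.99Q.
Set SMC = demand: 12.44 + 2.99Q = 225.17 - 2.34Q → Q* = 39.9118.
The Pigouvian tax equals MEC at Q*: 10.00 + 1.32×39.9118 = 62.6836.

tax = $62.68 per unit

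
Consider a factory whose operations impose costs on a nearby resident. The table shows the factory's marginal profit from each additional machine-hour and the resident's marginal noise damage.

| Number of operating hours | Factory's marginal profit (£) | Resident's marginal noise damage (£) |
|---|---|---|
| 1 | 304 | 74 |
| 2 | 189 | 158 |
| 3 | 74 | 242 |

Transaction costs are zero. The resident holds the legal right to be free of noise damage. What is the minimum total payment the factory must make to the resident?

£232

Efficient level: marginal profit ≥ marginal noise damage through level 2, so k* = 2.
With the resident holding the right, the factory must at least compensate total damage at k*: 74 + 158 = 232.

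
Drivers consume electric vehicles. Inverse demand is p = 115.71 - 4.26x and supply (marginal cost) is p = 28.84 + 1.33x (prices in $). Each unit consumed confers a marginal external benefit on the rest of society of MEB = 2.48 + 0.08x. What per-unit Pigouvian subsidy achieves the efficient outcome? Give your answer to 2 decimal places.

Social marginal benefit = demand + MEB = 118.19 - 4.18x.
Set SMB = MC: 118.19 - 4.18x = 28.84 + 1.33x → x* = 16.2160.
The Pigouvian subsidy equals MEB at x*: 2.48 + 0.08×16.2160 = 3.7773.

subsidy = $3.78 per unit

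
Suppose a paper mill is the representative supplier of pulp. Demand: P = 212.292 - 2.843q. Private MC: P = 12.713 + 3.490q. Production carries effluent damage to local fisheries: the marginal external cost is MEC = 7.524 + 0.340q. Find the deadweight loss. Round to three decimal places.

DWL = 24.925

Market equilibrium (private): 12.713 + 3.490q = 212.292 - 2.843q → q_m = 31.5141.
Social marginal cost = private MC + MEC = 20.237 + 3.830q.
Set SMC = demand: 20.237 + 3.830q = 212.292 - 2.843q → q* = 28.7809.
Between q* and q_m the wedge SMC − demand runs linearly from 0 to MEC(q_m), so the loss is a triangle.
DWL = ½ × 2.7332 × 18.2388 = 24.9251.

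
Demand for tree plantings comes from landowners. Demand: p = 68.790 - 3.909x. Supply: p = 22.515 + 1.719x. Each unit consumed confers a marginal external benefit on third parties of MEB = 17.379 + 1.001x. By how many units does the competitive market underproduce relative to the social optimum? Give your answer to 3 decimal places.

Market equilibrium (private): 22.515 + 1.719x = 68.790 - 3.909x → x_m = 8.2223.
Social marginal benefit = demand + MEB = 86.169 - 2.908x.
Set SMB = MC: 86.169 - 2.908x = 22.515 + 1.719x → x* = 13.7571.
Gap = |8.2223 − 13.7571| = 5.5348.

5.535 units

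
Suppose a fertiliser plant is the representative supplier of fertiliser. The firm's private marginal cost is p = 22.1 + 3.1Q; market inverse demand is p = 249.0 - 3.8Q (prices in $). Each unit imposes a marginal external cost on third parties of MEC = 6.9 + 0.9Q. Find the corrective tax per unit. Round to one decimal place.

Social marginal cost = private MC + MEC = 29.0 + 4.0Q.
Set SMC = demand: 29.0 + 4.0Q = 249.0 - 3.8Q → Q* = 28.2051.
The Pigouvian tax equals MEC at Q*: 6.9 + 0.9×28.2051 = 32.2846.

tax = $32.3 per unit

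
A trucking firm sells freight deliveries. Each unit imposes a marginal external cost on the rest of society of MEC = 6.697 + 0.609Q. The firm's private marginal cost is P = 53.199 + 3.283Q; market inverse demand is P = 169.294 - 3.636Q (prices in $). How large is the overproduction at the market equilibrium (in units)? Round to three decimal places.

Market equilibrium (private): 53.199 + 3.283Q = 169.294 - 3.636Q → Q_m = 16.7792.
Social marginal cost = private MC + MEC = 59.896 + 3.892Q.
Set SMC = demand: 59.896 + 3.892Q = 169.294 - 3.636Q → Q* = 14.5321.
Gap = |16.7792 − 14.5321| = 2.2471.

2.247 units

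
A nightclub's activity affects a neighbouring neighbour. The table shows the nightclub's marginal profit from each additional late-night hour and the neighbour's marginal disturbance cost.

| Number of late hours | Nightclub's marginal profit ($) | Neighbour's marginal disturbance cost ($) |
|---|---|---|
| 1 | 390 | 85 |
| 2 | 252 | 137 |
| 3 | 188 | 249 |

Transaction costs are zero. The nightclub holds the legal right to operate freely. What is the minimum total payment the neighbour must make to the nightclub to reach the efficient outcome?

$188

Left alone the nightclub would choose level 3 (marginal profit stays positive).
Efficient level: k* = 2 (marginal profit ≥ marginal disturbance cost through 2).
The neighbour must at least cover the nightclub's forgone profit from cutting 3→2: 188 = 188.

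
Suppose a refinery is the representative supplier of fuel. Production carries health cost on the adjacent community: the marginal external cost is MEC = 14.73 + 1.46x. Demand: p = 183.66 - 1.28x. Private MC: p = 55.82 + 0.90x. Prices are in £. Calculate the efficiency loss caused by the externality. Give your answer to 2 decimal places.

DWL = £1383.19

Market equilibrium (private): 55.82 + 0.90x = 183.66 - 1.28x → x_m = 58.6422.
Social marginal cost = private MC + MEC = 70.55 + 2.36x.
Set SMC = demand: 70.55 + 2.36x = 183.66 - 1.28x → x* = 31.0742.
The welfare-loss triangle has base |x_m − x*| and height MEC(x_m) (the vertical gap between SMC and demand is zero at x* and MEC at x_m).
DWL = ½ × 27.5680 × 100.3476 = 1383.1913.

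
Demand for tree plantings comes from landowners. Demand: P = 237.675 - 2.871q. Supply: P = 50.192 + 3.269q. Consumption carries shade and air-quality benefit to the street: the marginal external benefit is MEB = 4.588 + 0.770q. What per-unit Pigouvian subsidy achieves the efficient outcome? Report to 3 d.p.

Social marginal benefit = demand + MEB = 242.263 - 2.101q.
Set SMB = MC: 242.263 - 2.101q = 50.192 + 3.269q → q* = 35.7674.
The Pigouvian subsidy equals MEB at q*: 4.588 + 0.770×35.7674 = 32.1289.

subsidy = 32.129 per unit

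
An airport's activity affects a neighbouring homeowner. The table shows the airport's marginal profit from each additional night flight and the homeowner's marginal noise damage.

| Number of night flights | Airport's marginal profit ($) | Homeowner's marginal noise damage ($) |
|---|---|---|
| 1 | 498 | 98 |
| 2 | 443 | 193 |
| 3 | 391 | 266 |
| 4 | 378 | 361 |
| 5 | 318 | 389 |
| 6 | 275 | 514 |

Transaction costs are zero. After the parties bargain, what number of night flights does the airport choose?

Bargaining reaches the level where marginal profit last exceeds marginal noise damage.
That holds through level 4 (378 ≥ 361) but not at 5 (318 < 389).

4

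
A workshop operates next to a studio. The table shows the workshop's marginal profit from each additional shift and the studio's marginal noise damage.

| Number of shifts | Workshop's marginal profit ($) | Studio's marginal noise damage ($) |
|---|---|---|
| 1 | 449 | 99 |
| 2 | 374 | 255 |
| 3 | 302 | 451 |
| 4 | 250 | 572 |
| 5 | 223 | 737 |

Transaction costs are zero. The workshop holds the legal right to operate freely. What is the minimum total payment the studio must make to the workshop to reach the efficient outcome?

$775

Left alone the workshop would choose level 5 (marginal profit stays positive).
Efficient level: k* = 2 (marginal profit ≥ marginal noise damage through 2).
The studio must at least cover the workshop's forgone profit from cutting 5→2: 302 + 250 + 223 = 775.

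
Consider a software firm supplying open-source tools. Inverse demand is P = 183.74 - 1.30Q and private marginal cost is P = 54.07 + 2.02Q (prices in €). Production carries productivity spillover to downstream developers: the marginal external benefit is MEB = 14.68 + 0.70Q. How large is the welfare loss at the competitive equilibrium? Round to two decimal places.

DWL = €336.96

Market equilibrium (private): 54.07 + 2.02Q = 183.74 - 1.30Q → Q_m = 39.0572.
Social marginal cost = private MC − MEB = 39.39 + 1.32Q.
Set SMC = demand: 39.39 + 1.32Q = 183.74 - 1.30Q → Q* = 55.0954.
Height of the DWL triangle at Q_m is demand(Q_m) − SMC(Q_m) = MEB(Q_m) = 42.0201.
DWL = ½ × 16.0382 × 42.0201 = 336.9634.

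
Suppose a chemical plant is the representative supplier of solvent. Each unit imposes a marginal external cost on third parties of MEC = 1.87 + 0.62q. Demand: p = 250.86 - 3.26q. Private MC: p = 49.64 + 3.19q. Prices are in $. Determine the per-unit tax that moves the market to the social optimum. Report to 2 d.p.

tax = $19.35 per unit

Social marginal cost = private MC + MEC = 51.51 + 3.81q.
Set SMC = demand: 51.51 + 3.81q = 250.86 - 3.26q → q* = 28.1966.
The Pigouvian tax equals MEC at q*: 1.87 + 0.62×28.1966 = 19.3519.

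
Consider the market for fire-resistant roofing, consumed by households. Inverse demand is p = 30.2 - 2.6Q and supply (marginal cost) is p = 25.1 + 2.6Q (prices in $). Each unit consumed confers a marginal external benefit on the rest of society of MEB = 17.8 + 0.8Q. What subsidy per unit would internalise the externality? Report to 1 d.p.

Social marginal benefit = demand + MEB = 48.0 - 1.8Q.
Set SMB = MC: 48.0 - 1.8Q = 25.1 + 2.6Q → Q* = 5.2045.
The Pigouvian subsidy equals MEB at Q*: 17.8 + 0.8×5.2045 = 21.9636.

subsidy = $22.0 per unit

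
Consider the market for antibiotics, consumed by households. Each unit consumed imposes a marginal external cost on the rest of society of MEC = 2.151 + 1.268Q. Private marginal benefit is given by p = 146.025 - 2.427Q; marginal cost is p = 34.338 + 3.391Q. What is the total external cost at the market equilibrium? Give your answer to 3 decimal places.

Market equilibrium (private): 34.338 + 3.391Q = 146.025 - 2.427Q → Q_m = 19.1968.
Total external cost = ∫₀^{Q_m} (2.151 + 1.268Q) dQ = 2.151×19.1968 + ½×1.268×19.1968² = 274.9322.

274.932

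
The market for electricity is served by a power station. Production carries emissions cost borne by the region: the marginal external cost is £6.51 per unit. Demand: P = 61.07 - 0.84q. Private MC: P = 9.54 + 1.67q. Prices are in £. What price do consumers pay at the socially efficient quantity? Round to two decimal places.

Social marginal cost = private MC + MEC = 16.05 + 1.67q.
Set SMC = demand: 16.05 + 1.67q = 61.07 - 0.84q → q* = 17.9363.
Consumer price on the demand curve at q*: 61.07 − 0.84×17.9363 = 46.0035.

P = £46.00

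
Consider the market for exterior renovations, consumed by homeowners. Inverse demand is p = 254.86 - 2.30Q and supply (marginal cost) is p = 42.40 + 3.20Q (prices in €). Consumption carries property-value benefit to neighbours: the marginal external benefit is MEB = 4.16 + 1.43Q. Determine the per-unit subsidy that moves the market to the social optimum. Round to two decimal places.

Social marginal benefit = demand + MEB = 259.02 - 0.87Q.
Set SMB = MC: 259.02 - 0.87Q = 42.40 + 3.20Q → Q* = 53.2236.
The Pigouvian subsidy equals MEB at Q*: 4.16 + 1.43×53.2236 = 80.2697.

subsidy = €80.27 per unit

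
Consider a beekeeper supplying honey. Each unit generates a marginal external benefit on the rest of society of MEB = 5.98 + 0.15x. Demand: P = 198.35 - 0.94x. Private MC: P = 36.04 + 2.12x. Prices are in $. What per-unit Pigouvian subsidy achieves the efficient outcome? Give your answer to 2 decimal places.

Social marginal cost = private MC − MEB = 30.06 + 1.97x.
Set SMC = demand: 30.06 + 1.97x = 198.35 - 0.94x → x* = 57.8316.
The Pigouvian subsidy equals MEB at x*: 5.98 + 0.15×57.8316 = 14.6547.

subsidy = $14.65 per unit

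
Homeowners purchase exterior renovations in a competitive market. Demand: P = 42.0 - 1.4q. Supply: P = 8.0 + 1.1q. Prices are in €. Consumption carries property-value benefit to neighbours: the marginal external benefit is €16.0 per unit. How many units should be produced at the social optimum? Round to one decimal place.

Social marginal benefit = demand + MEB = 58.0 - 1.4q.
Set SMB = MC: 58.0 - 1.4q = 8.0 + 1.1q → q* = 20.0000.

q* = 20.0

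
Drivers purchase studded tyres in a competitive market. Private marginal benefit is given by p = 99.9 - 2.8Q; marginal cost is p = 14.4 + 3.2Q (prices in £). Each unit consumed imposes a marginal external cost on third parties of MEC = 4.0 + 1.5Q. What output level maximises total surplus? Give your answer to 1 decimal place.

Q* = 10.9

Social marginal benefit = demand − MEC = 95.9 - 4.3Q.
Set SMB = MC: 95.9 - 4.3Q = 14.4 + 3.2Q → Q* = 10.8667.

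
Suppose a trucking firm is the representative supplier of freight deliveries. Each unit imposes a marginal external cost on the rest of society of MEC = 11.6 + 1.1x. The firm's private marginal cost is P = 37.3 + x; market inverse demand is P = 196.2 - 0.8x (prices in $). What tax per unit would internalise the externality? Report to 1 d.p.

Social marginal cost = private MC + MEC = 48.9 + 2.1x.
Set SMC = demand: 48.9 + 2.1x = 196.2 - 0.8x → x* = 50.7931.
The Pigouvian tax equals MEC at x*: 11.6 + 1.1×50.7931 = 67.4724.

tax = $67.5 per unit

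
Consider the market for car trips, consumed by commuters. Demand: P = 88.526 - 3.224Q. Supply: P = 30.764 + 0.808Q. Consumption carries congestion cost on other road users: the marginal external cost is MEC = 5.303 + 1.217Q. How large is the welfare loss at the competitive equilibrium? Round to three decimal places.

DWL = 49.247

Market equilibrium (private): 30.764 + 0.808Q = 88.526 - 3.224Q → Q_m = 14.3259.
Social marginal benefit = demand − MEC = 83.223 - 4.441Q.
Set SMB = MC: 83.223 - 4.441Q = 30.764 + 0.808Q → Q* = 9.9941.
The welfare-loss triangle has base |Q_m − Q*| and height MEC(Q_m) (the vertical gap between SMB and MC is zero at Q* and MEC at Q_m).
DWL = ½ × 4.3318 × 22.7376 = 49.2474.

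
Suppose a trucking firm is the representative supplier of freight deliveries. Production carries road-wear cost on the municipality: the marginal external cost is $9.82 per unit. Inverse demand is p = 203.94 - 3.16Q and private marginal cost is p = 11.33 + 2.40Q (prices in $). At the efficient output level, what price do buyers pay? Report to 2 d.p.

Social marginal cost = private MC + MEC = 21.15 + 2.40Q.
Set SMC = demand: 21.15 + 2.40Q = 203.94 - 3.16Q → Q* = 32.8759.
Consumer price on the demand curve at Q*: 203.94 − 3.16×32.8759 = 100.0522.

P = $100.05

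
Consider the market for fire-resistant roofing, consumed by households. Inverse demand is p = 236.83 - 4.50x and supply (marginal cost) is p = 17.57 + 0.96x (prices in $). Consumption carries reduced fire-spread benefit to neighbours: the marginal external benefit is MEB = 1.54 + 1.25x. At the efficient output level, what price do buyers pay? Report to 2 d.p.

P = $0.82

Social marginal benefit = demand + MEB = 238.37 - 3.25x.
Set SMB = MC: 238.37 - 3.25x = 17.57 + 0.96x → x* = 52.4466.
Consumer price on the demand curve at x*: 236.83 − 4.50×52.4466 = 0.8203.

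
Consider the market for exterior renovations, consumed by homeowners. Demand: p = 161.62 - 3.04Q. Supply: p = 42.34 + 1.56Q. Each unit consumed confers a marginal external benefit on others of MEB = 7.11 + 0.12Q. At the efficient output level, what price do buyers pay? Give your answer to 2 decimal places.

P = 75.86

Social marginal benefit = demand + MEB = 168.73 - 2.92Q.
Set SMB = MC: 168.73 - 2.92Q = 42.34 + 1.56Q → Q* = 28.2121.
Consumer price on the demand curve at Q*: 161.62 − 3.04×28.2121 = 75.8552.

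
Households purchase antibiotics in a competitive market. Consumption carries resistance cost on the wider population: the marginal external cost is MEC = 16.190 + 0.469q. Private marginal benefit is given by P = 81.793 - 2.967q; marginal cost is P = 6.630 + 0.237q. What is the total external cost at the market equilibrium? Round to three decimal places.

508.855

Market equilibrium (private): 6.630 + 0.237q = 81.793 - 2.967q → q_m = 23.4591.
Total external cost = ∫₀^{q_m} (16.190 + 0.469q) dq = 16.190×23.4591 + ½×0.469×23.4591² = 508.8551.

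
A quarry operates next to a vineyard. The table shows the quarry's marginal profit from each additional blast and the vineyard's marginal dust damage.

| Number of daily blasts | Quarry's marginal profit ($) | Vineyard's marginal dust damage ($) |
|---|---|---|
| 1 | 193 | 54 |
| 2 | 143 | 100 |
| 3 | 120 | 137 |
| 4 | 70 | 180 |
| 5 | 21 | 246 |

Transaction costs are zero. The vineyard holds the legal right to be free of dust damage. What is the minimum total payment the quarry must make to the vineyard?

Efficient level: marginal profit ≥ marginal dust damage through level 2, so k* = 2.
With the vineyard holding the right, the quarry must at least compensate total damage at k*: 54 + 100 = 154.

$154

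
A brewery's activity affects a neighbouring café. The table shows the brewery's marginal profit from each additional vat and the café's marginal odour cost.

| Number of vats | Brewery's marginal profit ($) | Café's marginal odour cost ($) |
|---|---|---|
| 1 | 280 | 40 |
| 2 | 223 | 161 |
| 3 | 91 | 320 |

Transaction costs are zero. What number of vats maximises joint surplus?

2

Bargaining reaches the level where marginal profit last exceeds marginal odour cost.
That holds through level 2 (223 ≥ 161) but not at 3 (91 < 320).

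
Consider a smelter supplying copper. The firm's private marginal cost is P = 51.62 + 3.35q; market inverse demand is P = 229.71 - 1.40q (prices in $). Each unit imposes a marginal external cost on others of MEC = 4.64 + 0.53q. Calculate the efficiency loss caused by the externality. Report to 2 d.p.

DWL = $56.89

Market equilibrium (private): 51.62 + 3.35q = 229.71 - 1.40q → q_m = 37.4926.
Social marginal cost = private MC + MEC = 56.26 + 3.88q.
Set SMC = demand: 56.26 + 3.88q = 229.71 - 1.40q → q* = 32.8504.
Height of the DWL triangle at q_m is SMC(q_m) − demand(q_m) = MEC(q_m) = 24.5111.
DWL = ½ × 4.6422 × 24.5111 = 56.8927.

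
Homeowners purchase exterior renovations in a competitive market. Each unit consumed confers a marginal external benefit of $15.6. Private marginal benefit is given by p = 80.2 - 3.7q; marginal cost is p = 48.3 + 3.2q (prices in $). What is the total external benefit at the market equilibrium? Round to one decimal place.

$72.1

Market equilibrium (private): 48.3 + 3.2q = 80.2 - 3.7q → q_m = 4.6232.
Total external benefit = MEB × q_m = 15.6 × 4.6232 = 72.1219.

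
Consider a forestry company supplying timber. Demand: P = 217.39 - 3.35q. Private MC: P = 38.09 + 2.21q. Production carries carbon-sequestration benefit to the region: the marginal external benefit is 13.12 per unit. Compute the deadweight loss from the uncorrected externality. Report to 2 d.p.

Market equilibrium (private): 38.09 + 2.21q = 217.39 - 3.35q → q_m = 32.2482.
Social marginal cost = private MC − MEB = 24.97 + 2.21q.
Set SMC = demand: 24.97 + 2.21q = 217.39 - 3.35q → q* = 34.6079.
Height of the DWL triangle at q_m is demand(q_m) − SMC(q_m) = MEB(q_m) = 13.1200.
DWL = ½ × 2.3597 × 13.1200 = 15.4796.

DWL = 15.48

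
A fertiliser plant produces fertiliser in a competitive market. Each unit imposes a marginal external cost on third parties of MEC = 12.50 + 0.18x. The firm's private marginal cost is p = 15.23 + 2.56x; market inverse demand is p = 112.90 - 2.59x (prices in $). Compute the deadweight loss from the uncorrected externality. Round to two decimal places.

DWL = $23.76

Market equilibrium (private): 15.23 + 2.56x = 112.90 - 2.59x → x_m = 18.9650.
Social marginal cost = private MC + MEC = 27.73 + 2.74x.
Set SMC = demand: 27.73 + 2.74x = 112.90 - 2.59x → x* = 15.9794.
Height of the DWL triangle at x_m is SMC(x_m) − demand(x_m) = MEC(x_m) = 15.9137.
DWL = ½ × 2.9856 × 15.9137 = 23.7560.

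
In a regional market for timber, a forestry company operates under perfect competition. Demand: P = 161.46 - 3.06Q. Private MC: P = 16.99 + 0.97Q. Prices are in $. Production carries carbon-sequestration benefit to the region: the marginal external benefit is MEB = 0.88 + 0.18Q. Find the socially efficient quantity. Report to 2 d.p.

Q* = 37.75

Social marginal cost = private MC − MEB = 16.11 + 0.79Q.
Set SMC = demand: 16.11 + 0.79Q = 161.46 - 3.06Q → Q* = 37.7532.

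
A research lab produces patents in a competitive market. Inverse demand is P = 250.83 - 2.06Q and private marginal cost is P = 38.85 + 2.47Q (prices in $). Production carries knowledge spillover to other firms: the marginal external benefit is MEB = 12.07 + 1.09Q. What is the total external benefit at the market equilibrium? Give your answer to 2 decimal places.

$1758.22

Market equilibrium (private): 38.85 + 2.47Q = 250.83 - 2.06Q → Q_m = 46.7947.
Total external benefit = ∫₀^{Q_m} (12.07 + 1.09Q) dQ = 12.07×46.7947 + ½×1.09×46.7947² = 1758.2225.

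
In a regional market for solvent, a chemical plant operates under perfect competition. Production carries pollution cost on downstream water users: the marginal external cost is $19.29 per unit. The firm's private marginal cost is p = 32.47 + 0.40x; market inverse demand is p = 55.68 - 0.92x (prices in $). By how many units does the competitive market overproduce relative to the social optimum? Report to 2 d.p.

14.61 units

Market equilibrium (private): 32.47 + 0.40x = 55.68 - 0.92x → x_m = 17.5833.
Social marginal cost = private MC + MEC = 51.76 + 0.40x.
Set SMC = demand: 51.76 + 0.40x = 55.68 - 0.92x → x* = 2.9697.
Gap = |17.5833 − 2.9697| = 14.6136.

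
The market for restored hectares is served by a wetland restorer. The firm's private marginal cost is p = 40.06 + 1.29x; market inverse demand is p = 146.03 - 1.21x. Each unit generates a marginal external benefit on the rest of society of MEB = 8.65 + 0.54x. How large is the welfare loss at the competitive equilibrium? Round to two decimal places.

DWL = 253.76

Market equilibrium (private): 40.06 + 1.29x = 146.03 - 1.21x → x_m = 42.3880.
Social marginal cost = private MC − MEB = 31.41 + 0.75x.
Set SMC = demand: 31.41 + 0.75x = 146.03 - 1.21x → x* = 58.4796.
The loss is the area between SMC and demand from x* to x_m; with linear curves that's a triangle of height MEB(x_m).
DWL = ½ × 16.0916 × 31.5395 = 253.7605.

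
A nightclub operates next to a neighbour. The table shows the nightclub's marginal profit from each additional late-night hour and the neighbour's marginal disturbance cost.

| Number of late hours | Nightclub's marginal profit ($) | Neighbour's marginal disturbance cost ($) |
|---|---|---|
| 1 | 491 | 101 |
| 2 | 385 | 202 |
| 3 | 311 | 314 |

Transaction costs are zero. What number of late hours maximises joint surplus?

Bargaining reaches the level where marginal profit last exceeds marginal disturbance cost.
That holds through level 2 (385 ≥ 202) but not at 3 (311 < 314).

2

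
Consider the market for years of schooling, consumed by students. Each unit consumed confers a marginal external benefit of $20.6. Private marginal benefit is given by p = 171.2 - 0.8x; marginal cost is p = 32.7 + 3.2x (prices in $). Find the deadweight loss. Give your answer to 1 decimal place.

DWL = $53.0

Market equilibrium (private): 32.7 + 3.2x = 171.2 - 0.8x → x_m = 34.6250.
Social marginal benefit = demand + MEB = 191.8 - 0.8x.
Set SMB = MC: 191.8 - 0.8x = 32.7 + 3.2x → x* = 39.7750.
Between x* and x_m the wedge SMB − MC runs linearly from 0 to MEB(x_m), so the loss is a triangle.
DWL = ½ × 5.1500 × 20.6000 = 53.0450.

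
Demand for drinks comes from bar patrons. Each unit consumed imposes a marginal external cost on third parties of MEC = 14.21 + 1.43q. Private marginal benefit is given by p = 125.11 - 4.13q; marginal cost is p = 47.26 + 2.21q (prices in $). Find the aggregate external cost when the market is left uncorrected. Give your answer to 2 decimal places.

Market equilibrium (private): 47.26 + 2.21q = 125.11 - 4.13q → q_m = 12.2792.
Total external cost = ∫₀^{q_m} (14.21 + 1.43q) dq = 14.21×12.2792 + ½×1.43×12.2792² = 282.2942.

$282.29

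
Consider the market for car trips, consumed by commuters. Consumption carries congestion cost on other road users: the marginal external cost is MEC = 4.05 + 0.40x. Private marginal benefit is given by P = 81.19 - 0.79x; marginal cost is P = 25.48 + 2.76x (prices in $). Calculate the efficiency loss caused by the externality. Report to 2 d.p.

Market equilibrium (private): 25.48 + 2.76x = 81.19 - 0.79x → x_m = 15.6930.
Social marginal benefit = demand − MEC = 77.14 - 1.19x.
Set SMB = MC: 77.14 - 1.19x = 25.48 + 2.76x → x* = 13.0785.
The welfare-loss triangle has base |x_m − x*| and height MEC(x_m) (the vertical gap between SMB and MC is zero at x* and MEC at x_m).
DWL = ½ × 2.6145 × 10.3272 = 13.5002.

DWL = $13.50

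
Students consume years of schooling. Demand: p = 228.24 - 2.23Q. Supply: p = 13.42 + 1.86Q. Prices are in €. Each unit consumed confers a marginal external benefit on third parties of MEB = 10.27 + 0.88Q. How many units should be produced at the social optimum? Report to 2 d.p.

Q* = 70.12

Social marginal benefit = demand + MEB = 238.51 - 1.35Q.
Set SMB = MC: 238.51 - 1.35Q = 13.42 + 1.86Q → Q* = 70.1215.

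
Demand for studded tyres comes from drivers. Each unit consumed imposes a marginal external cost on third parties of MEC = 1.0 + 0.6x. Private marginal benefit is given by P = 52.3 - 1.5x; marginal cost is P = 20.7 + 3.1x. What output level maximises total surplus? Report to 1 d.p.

Social marginal benefit = demand − MEC = 51.3 - 2.1x.
Set SMB = MC: 51.3 - 2.1x = 20.7 + 3.1x → x* = 5.8846.

x* = 5.9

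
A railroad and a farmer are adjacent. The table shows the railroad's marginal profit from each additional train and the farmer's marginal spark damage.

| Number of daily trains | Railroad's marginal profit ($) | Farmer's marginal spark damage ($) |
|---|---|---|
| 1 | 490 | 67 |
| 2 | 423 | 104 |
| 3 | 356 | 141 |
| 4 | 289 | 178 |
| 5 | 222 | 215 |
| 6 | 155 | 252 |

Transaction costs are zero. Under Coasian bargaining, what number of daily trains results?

5

Bargaining reaches the level where marginal profit last exceeds marginal spark damage.
That holds through level 5 (222 ≥ 215) but not at 6 (155 < 252).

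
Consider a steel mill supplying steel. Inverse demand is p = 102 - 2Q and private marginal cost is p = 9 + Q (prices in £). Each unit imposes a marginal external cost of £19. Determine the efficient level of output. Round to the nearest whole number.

Social marginal cost = private MC + MEC = 28 + Q.
Set SMC = demand: 28 + Q = 102 - 2Q → Q* = 24.6667.

Q* = 25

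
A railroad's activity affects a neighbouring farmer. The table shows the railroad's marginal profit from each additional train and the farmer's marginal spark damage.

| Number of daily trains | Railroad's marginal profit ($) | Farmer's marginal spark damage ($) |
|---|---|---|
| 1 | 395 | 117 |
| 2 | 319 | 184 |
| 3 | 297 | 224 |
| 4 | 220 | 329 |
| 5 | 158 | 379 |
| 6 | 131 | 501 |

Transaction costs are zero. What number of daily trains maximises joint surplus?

Bargaining reaches the level where marginal profit last exceeds marginal spark damage.
That holds through level 3 (297 ≥ 224) but not at 4 (220 < 329).

3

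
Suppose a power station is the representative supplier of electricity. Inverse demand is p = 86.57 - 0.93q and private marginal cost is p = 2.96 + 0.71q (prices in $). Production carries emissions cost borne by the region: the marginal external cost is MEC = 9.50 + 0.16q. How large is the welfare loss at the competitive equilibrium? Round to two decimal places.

Market equilibrium (private): 2.96 + 0.71q = 86.57 - 0.93q → q_m = 50.9817.
Social marginal cost = private MC + MEC = 12.46 + 0.87q.
Set SMC = demand: 12.46 + 0.87q = 86.57 - 0.93q → q* = 41.1722.
The welfare-loss triangle has base |q_m − q*| and height MEC(q_m) (the vertical gap between SMC and demand is zero at q* and MEC at q_m).
DWL = ½ × 9.8095 × 17.6571 = 86.6037.

DWL = $86.60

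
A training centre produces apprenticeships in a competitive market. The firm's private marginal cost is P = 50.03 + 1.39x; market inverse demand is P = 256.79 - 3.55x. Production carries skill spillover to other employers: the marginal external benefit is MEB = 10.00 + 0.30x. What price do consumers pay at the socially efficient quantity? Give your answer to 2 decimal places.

P = 90.95

Social marginal cost = private MC − MEB = 40.03 + 1.09x.
Set SMC = demand: 40.03 + 1.09x = 256.79 - 3.55x → x* = 46.7155.
Consumer price on the demand curve at x*: 256.79 − 3.55×46.7155 = 90.9500.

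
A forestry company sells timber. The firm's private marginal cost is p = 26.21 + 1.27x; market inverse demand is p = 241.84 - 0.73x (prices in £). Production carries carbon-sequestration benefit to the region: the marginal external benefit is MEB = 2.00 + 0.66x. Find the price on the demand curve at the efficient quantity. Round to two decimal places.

Social marginal cost = private MC − MEB = 24.21 + 0.61x.
Set SMC = demand: 24.21 + 0.61x = 241.84 - 0.73x → x* = 162.4104.
Consumer price on the demand curve at x*: 241.84 − 0.73×162.4104 = 123.2804.

P = £123.28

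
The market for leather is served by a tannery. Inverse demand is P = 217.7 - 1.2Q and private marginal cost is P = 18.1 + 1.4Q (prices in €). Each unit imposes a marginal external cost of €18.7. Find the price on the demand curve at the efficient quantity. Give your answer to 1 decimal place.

P = €134.2

Social marginal cost = private MC + MEC = 36.8 + 1.4Q.
Set SMC = demand: 36.8 + 1.4Q = 217.7 - 1.2Q → Q* = 69.5769.
Consumer price on the demand curve at Q*: 217.7 − 1.2×69.5769 = 134.2077.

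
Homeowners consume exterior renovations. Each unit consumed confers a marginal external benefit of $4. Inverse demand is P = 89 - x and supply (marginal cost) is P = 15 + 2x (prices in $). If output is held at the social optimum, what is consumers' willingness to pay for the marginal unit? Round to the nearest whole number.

Social marginal benefit = demand + MEB = 93 - x.
Set SMB = MC: 93 - x = 15 + 2x → x* = 26.0000.
Consumer price on the demand curve at x*: 89 − 1×26.0000 = 63.0000.

P = $63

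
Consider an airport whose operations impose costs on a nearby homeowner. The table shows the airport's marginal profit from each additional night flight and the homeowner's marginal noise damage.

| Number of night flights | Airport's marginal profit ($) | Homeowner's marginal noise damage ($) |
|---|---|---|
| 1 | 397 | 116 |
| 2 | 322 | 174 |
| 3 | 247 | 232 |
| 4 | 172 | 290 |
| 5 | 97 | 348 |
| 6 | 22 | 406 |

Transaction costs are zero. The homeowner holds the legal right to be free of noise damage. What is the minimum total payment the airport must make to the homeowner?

Efficient level: marginal profit ≥ marginal noise damage through level 3, so k* = 3.
With the homeowner holding the right, the airport must at least compensate total damage at k*: 116 + 174 + 232 = 522.

$522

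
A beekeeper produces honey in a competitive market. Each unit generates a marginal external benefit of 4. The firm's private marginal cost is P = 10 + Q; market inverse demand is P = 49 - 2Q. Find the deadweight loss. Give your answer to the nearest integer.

DWL = 3

Market equilibrium (private): 10 + Q = 49 - 2Q → Q_m = 13.0000.
Social marginal cost = private MC − MEB = 6 + Q.
Set SMC = demand: 6 + Q = 49 - 2Q → Q* = 14.3333.
The welfare-loss triangle has base |Q_m − Q*| and height MEB(Q_m) (the vertical gap between SMC and demand is zero at Q* and MEB at Q_m).
DWL = ½ × 1.3333 × 4.0000 = 2.6666.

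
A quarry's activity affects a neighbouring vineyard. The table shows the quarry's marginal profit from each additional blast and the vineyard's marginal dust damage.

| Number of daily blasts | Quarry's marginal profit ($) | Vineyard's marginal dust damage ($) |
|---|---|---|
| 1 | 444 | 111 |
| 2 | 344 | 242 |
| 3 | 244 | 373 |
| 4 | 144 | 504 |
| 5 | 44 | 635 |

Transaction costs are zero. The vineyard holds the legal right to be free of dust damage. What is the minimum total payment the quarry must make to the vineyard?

Efficient level: marginal profit ≥ marginal dust damage through level 2, so k* = 2.
With the vineyard holding the right, the quarry must at least compensate total damage at k*: 111 + 242 = 353.

$353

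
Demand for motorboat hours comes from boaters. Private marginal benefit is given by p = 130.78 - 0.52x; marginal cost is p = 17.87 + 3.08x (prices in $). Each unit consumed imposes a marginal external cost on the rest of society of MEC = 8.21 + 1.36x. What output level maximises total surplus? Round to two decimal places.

x* = 21.11

Social marginal benefit = demand − MEC = 122.57 - 1.88x.
Set SMB = MC: 122.57 - 1.88x = 17.87 + 3.08x → x* = 21.1089.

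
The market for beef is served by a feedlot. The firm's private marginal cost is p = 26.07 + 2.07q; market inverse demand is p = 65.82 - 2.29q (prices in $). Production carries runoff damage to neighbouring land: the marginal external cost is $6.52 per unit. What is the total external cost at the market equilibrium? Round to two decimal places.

$59.44

Market equilibrium (private): 26.07 + 2.07q = 65.82 - 2.29q → q_m = 9.1170.
Total external cost = MEC × q_m = 6.52 × 9.1170 = 59.4428.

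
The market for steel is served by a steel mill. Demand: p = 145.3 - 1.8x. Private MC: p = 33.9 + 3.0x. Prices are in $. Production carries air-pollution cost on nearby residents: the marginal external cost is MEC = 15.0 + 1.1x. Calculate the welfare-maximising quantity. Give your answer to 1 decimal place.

Social marginal cost = private MC + MEC = 48.9 + 4.1x.
Set SMC = demand: 48.9 + 4.1x = 145.3 - 1.8x → x* = 16.3390.

x* = 16.3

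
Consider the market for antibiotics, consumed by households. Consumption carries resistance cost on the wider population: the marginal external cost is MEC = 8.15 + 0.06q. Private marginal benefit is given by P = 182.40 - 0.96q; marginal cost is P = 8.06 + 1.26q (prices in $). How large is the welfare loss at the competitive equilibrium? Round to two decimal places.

Market equilibrium (private): 8.06 + 1.26q = 182.40 - 0.96q → q_m = 78.5315.
Social marginal benefit = demand − MEC = 174.25 - 1.02q.
Set SMB = MC: 174.25 - 1.02q = 8.06 + 1.26q → q* = 72.8904.
Between q* and q_m the wedge MC − SMB runs linearly from 0 to MEC(q_m), so the loss is a triangle.
DWL = ½ × 5.6411 × 12.8619 = 36.2776.

DWL = $36.28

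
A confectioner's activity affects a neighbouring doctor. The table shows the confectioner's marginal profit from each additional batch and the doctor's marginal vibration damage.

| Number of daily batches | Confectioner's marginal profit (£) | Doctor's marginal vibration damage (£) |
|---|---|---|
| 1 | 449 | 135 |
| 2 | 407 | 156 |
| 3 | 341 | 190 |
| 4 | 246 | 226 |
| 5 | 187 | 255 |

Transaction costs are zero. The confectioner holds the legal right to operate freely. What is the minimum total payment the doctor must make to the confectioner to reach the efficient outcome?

£187

Left alone the confectioner would choose level 5 (marginal profit stays positive).
Efficient level: k* = 4 (marginal profit ≥ marginal vibration damage through 4).
The doctor must at least cover the confectioner's forgone profit from cutting 5→4: 187 = 187.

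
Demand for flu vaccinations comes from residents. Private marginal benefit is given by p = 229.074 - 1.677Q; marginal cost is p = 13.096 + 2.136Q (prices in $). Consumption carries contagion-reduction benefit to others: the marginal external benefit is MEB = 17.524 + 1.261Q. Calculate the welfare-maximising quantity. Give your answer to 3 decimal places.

Social marginal benefit = demand + MEB = 246.598 - 0.416Q.
Set SMB = MC: 246.598 - 0.416Q = 13.096 + 2.136Q → Q* = 91.4976.

Q* = 91.498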